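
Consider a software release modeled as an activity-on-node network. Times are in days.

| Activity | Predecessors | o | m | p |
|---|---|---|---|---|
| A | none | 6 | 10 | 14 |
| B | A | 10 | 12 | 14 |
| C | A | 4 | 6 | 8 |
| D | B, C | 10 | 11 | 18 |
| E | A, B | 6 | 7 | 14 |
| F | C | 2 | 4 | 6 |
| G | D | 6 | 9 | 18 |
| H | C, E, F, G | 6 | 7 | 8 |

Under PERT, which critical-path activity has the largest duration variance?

G

te_A = (6 + 4·10 + 14)/6 = 60/6 = 10; σ²_A = ((14−6)/6)² = 1.778
te_B = (10 + 4·12 + 14)/6 = 72/6 = 12; σ²_B = ((14−10)/6)² = 0.444
te_C = (4 + 4·6 + 8)/6 = 36/6 = 6; σ²_C = ((8−4)/6)² = 0.444
te_D = (10 + 4·11 + 18)/6 = 72/6 = 12; σ²_D = ((18−10)/6)² = 1.778
te_E = (6 + 4·7 + 14)/6 = 48/6 = 8; σ²_E = ((14−6)/6)² = 1.778
te_F = (2 + 4·4 + 6)/6 = 24/6 = 4; σ²_F = ((6−2)/6)² = 0.444
te_G = (6 + 4·9 + 18)/6 = 60/6 = 10; σ²_G = ((18−6)/6)² = 4.000
te_H = (6 + 4·7 + 8)/6 = 42/6 = 7; σ²_H = ((8−6)/6)² = 0.111

Forward pass:
ES_A = 0; EF_A = 10
ES_B = 10; EF_B = 10+12 = 22
ES_C = 10; EF_C = 10+6 = 16
ES_D = max(EF_B=22, EF_C=16) = 22; EF_D = 22+12 = 34
ES_E = max(EF_A=10, EF_B=22) = 22; EF_E = 22+8 = 30
ES_F = 16; EF_F = 16+4 = 20
ES_G = 34; EF_G = 34+10 = 44
ES_H = max(EF_C=16, EF_E=30, EF_F=20, EF_G=44) = 44; EF_H = 44+7 = 51
Expected project duration μ = 51 days. Critical path: A → B → D → G → H.

Variances on critical path: σ²_A=1.778, σ²_B=0.444, σ²_D=1.778, σ²_G=4.000, σ²_H=0.111.
Largest is σ²_G = 4.000.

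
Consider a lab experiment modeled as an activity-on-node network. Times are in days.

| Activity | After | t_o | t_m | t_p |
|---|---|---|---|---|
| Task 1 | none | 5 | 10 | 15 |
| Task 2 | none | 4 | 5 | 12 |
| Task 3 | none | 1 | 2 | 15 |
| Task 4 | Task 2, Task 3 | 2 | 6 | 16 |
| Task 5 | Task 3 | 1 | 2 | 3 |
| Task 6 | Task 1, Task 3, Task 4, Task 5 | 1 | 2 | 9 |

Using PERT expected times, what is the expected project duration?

te_Task 1 = (5 + 4·10 + 15)/6 = 60/6 = 10
te_Task 2 = (4 + 4·5 + 12)/6 = 36/6 = 6
te_Task 3 = (1 + 4·2 + 15)/6 = 24/6 = 4
te_Task 4 = (2 + 4·6 + 16)/6 = 42/6 = 7
te_Task 5 = (1 + 4·2 + 3)/6 = 12/6 = 2
te_Task 6 = (1 + 4·2 + 9)/6 = 18/6 = 3

Forward pass:
ES_Task 1 = 0; EF_Task 1 = 10
ES_Task 2 = 0; EF_Task 2 = 6
ES_Task 3 = 0; EF_Task 3 = 4
ES_Task 4 = max(EF_Task 2=6, EF_Task 3=4) = 6; EF_Task 4 = 6+7 = 13
ES_Task 5 = 4; EF_Task 5 = 4+2 = 6
ES_Task 6 = max(EF_Task 1=10, EF_Task 3=4, EF_Task 4=13, EF_Task 5=6) = 13; EF_Task 6 = 13+3 = 16
Expected project duration μ = 16 days. Critical path: Task 2 → Task 4 → Task 6.

16 days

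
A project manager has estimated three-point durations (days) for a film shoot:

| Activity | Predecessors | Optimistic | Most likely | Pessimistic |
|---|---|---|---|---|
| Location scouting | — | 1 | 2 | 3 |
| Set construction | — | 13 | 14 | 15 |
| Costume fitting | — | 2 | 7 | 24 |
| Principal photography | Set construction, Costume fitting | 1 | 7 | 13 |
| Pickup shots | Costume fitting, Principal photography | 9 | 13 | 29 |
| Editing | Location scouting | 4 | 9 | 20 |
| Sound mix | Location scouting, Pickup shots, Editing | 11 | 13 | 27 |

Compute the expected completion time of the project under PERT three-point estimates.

51 days

te_Location scouting = (1 + 4·2 + 3)/6 = 12/6 = 2
te_Set construction = (13 + 4·14 + 15)/6 = 84/6 = 14
te_Costume fitting = (2 + 4·7 + 24)/6 = 54/6 = 9
te_Principal photography = (1 + 4·7 + 13)/6 = 42/6 = 7
te_Pickup shots = (9 + 4·13 + 29)/6 = 90/6 = 15
te_Editing = (4 + 4·9 + 20)/6 = 60/6 = 10
te_Sound mix = (11 + 4·13 + 27)/6 = 90/6 = 15

Forward pass:
ES_Location scouting = 0; EF_Location scouting = 2
ES_Set construction = 0; EF_Set construction = 14
ES_Costume fitting = 0; EF_Costume fitting = 9
ES_Principal photography = max(EF_Set construction=14, EF_Costume fitting=9) = 14; EF_Principal photography = 14+7 = 21
ES_Pickup shots = max(EF_Costume fitting=9, EF_Principal photography=21) = 21; EF_Pickup shots = 21+15 = 36
ES_Editing = 2; EF_Editing = 2+10 = 12
ES_Sound mix = max(EF_Location scouting=2, EF_Pickup shots=36, EF_Editing=12) = 36; EF_Sound mix = 36+15 = 51
Expected project duration μ = 51 days. Critical path: Set construction → Principal photography → Pickup shots → Sound mix.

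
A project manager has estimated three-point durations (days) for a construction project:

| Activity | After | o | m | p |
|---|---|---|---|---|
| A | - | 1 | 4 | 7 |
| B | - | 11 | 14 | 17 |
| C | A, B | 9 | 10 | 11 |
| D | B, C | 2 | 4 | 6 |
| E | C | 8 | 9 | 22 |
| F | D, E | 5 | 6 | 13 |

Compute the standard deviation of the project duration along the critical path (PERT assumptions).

2.89 days

te_A = (1 + 4·4 + 7)/6 = 24/6 = 4; σ²_A = ((7−1)/6)² = 1.000
te_B = (11 + 4·14 + 17)/6 = 84/6 = 14; σ²_B = ((17−11)/6)² = 1.000
te_C = (9 + 4·10 + 11)/6 = 60/6 = 10; σ²_C = ((11−9)/6)² = 0.111
te_D = (2 + 4·4 + 6)/6 = 24/6 = 4; σ²_D = ((6−2)/6)² = 0.444
te_E = (8 + 4·9 + 22)/6 = 66/6 = 11; σ²_E = ((22−8)/6)² = 5.444
te_F = (5 + 4·6 + 13)/6 = 42/6 = 7; σ²_F = ((13−5)/6)² = 1.778

Forward pass:
ES_A = 0; EF_A = 4
ES_B = 0; EF_B = 14
ES_C = max(EF_A=4, EF_B=14) = 14; EF_C = 14+10 = 24
ES_D = max(EF_B=14, EF_C=24) = 24; EF_D = 24+4 = 28
ES_E = 24; EF_E = 24+11 = 35
ES_F = max(EF_D=28, EF_E=35) = 35; EF_F = 35+7 = 42
Expected project duration μ = 42 days. Critical path: B → C → E → F.

Variance along critical path = 1.000 + 0.111 + 5.444 + 1.778 = 8.333
σ = √8.333 = 2.887 days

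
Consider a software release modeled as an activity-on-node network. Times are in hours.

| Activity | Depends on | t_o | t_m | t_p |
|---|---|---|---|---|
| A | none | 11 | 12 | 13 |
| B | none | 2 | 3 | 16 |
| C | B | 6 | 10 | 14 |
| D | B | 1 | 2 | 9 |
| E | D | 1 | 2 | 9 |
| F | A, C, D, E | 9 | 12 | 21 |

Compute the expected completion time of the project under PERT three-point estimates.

te_A = (11 + 4·12 + 13)/6 = 72/6 = 12
te_B = (2 + 4·3 + 16)/6 = 30/6 = 5
te_C = (6 + 4·10 + 14)/6 = 60/6 = 10
te_D = (1 + 4·2 + 9)/6 = 18/6 = 3
te_E = (1 + 4·2 + 9)/6 = 18/6 = 3
te_F = (9 + 4·12 + 21)/6 = 78/6 = 13

Forward pass:
ES_A = 0; EF_A = 12
ES_B = 0; EF_B = 5
ES_C = 5; EF_C = 5+10 = 15
ES_D = 5; EF_D = 5+3 = 8
ES_E = 8; EF_E = 8+3 = 11
ES_F = max(EF_A=12, EF_C=15, EF_D=8, EF_E=11) = 15; EF_F = 15+13 = 28
Expected project duration μ = 28 hours. Critical path: B → C → F.

28 hours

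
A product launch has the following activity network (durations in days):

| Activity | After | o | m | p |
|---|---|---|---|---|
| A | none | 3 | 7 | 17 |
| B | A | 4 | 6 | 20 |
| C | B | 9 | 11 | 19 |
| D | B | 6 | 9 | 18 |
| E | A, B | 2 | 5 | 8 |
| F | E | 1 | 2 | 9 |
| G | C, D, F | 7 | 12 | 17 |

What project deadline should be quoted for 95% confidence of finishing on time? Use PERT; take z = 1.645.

47.0 days

te_A = (3 + 4·7 + 17)/6 = 48/6 = 8; σ²_A = ((17−3)/6)² = 5.444
te_B = (4 + 4·6 + 20)/6 = 48/6 = 8; σ²_B = ((20−4)/6)² = 7.111
te_C = (9 + 4·11 + 19)/6 = 72/6 = 12; σ²_C = ((19−9)/6)² = 2.778
te_D = (6 + 4·9 + 18)/6 = 60/6 = 10; σ²_D = ((18−6)/6)² = 4.000
te_E = (2 + 4·5 + 8)/6 = 30/6 = 5; σ²_E = ((8−2)/6)² = 1.000
te_F = (1 + 4·2 + 9)/6 = 18/6 = 3; σ²_F = ((9−1)/6)² = 1.778
te_G = (7 + 4·12 + 17)/6 = 72/6 = 12; σ²_G = ((17−7)/6)² = 2.778

Forward pass:
ES_A = 0; EF_A = 8
ES_B = 8; EF_B = 8+8 = 16
ES_C = 16; EF_C = 16+12 = 28
ES_D = 16; EF_D = 16+10 = 26
ES_E = max(EF_A=8, EF_B=16) = 16; EF_E = 16+5 = 21
ES_F = 21; EF_F = 21+3 = 24
ES_G = max(EF_C=28, EF_D=26, EF_F=24) = 28; EF_G = 28+12 = 40
Expected project duration μ = 40 days. Critical path: A → B → C → G.

Variance along critical path = 5.444 + 7.111 + 2.778 + 2.778 = 18.111; σ = 4.256 days.
D = μ + z·σ = 40 + 1.645·4.256 = 47.0 days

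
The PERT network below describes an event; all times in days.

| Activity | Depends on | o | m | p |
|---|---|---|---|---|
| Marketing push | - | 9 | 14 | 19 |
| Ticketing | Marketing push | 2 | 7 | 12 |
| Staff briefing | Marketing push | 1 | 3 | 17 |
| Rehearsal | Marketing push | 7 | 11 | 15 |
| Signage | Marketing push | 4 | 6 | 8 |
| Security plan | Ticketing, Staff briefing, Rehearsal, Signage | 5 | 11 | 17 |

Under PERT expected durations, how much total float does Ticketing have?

te_Marketing push = (9 + 4·14 + 19)/6 = 84/6 = 14
te_Ticketing = (2 + 4·7 + 12)/6 = 42/6 = 7
te_Staff briefing = (1 + 4·3 + 17)/6 = 30/6 = 5
te_Rehearsal = (7 + 4·11 + 15)/6 = 66/6 = 11
te_Signage = (4 + 4·6 + 8)/6 = 36/6 = 6
te_Security plan = (5 + 4·11 + 17)/6 = 66/6 = 11

Forward pass:
ES_Marketing push = 0; EF_Marketing push = 14
ES_Ticketing = 14; EF_Ticketing = 14+7 = 21
ES_Staff briefing = 14; EF_Staff briefing = 14+5 = 19
ES_Rehearsal = 14; EF_Rehearsal = 14+11 = 25
ES_Signage = 14; EF_Signage = 14+6 = 20
ES_Security plan = max(EF_Ticketing=21, EF_Staff briefing=19, EF_Rehearsal=25, EF_Signage=20) = 25; EF_Security plan = 25+11 = 36
Expected project duration μ = 36 days. Critical path: Marketing push → Rehearsal → Security plan.

Backward pass:
LF_Security plan = 36; LS_Security plan = 36−11 = 25
LF_Signage = LS_Security plan = 25; LS_Signage = 25−6 = 19
LF_Rehearsal = LS_Security plan = 25; LS_Rehearsal = 25−11 = 14
LF_Staff briefing = LS_Security plan = 25; LS_Staff briefing = 25−5 = 20
LF_Ticketing = LS_Security plan = 25; LS_Ticketing = 25−7 = 18
LF_Marketing push = min(LS_Ticketing=18, LS_Staff briefing=20, LS_Rehearsal=14, LS_Signage=19) = 14; LS_Marketing push = 14−14 = 0
Slack_Ticketing = LS_Ticketing − ES_Ticketing = 18 − 14 = 4

4 days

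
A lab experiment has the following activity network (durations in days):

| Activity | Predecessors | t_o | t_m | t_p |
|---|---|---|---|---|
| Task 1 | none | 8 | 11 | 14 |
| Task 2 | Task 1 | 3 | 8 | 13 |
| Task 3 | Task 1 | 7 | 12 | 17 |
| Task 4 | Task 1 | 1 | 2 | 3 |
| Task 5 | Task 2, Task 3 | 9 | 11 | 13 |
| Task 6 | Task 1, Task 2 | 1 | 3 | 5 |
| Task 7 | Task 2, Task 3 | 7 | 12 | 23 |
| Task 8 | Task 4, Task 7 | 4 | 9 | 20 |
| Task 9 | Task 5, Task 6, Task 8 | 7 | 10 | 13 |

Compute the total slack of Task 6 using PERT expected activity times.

te_Task 1 = (8 + 4·11 + 14)/6 = 66/6 = 11
te_Task 2 = (3 + 4·8 + 13)/6 = 48/6 = 8
te_Task 3 = (7 + 4·12 + 17)/6 = 72/6 = 12
te_Task 4 = (1 + 4·2 + 3)/6 = 12/6 = 2
te_Task 5 = (9 + 4·11 + 13)/6 = 66/6 = 11
te_Task 6 = (1 + 4·3 + 5)/6 = 18/6 = 3
te_Task 7 = (7 + 4·12 + 23)/6 = 78/6 = 13
te_Task 8 = (4 + 4·9 + 20)/6 = 60/6 = 10
te_Task 9 = (7 + 4·10 + 13)/6 = 60/6 = 10

Forward pass:
ES_Task 1 = 0; EF_Task 1 = 11
ES_Task 2 = 11; EF_Task 2 = 11+8 = 19
ES_Task 3 = 11; EF_Task 3 = 11+12 = 23
ES_Task 4 = 11; EF_Task 4 = 11+2 = 13
ES_Task 5 = max(EF_Task 2=19, EF_Task 3=23) = 23; EF_Task 5 = 23+11 = 34
ES_Task 6 = max(EF_Task 1=11, EF_Task 2=19) = 19; EF_Task 6 = 19+3 = 22
ES_Task 7 = max(EF_Task 2=19, EF_Task 3=23) = 23; EF_Task 7 = 23+13 = 36
ES_Task 8 = max(EF_Task 4=13, EF_Task 7=36) = 36; EF_Task 8 = 36+10 = 46
ES_Task 9 = max(EF_Task 5=34, EF_Task 6=22, EF_Task 8=46) = 46; EF_Task 9 = 46+10 = 56
Expected project duration μ = 56 days. Critical path: Task 1 → Task 3 → Task 7 → Task 8 → Task 9.

Backward pass:
LF_Task 9 = 56; LS_Task 9 = 56−10 = 46
LF_Task 8 = LS_Task 9 = 46; LS_Task 8 = 46−10 = 36
LF_Task 7 = LS_Task 8 = 36; LS_Task 7 = 36−13 = 23
LF_Task 6 = LS_Task 9 = 46; LS_Task 6 = 46−3 = 43
LF_Task 5 = LS_Task 9 = 46; LS_Task 5 = 46−11 = 35
LF_Task 4 = LS_Task 8 = 36; LS_Task 4 = 36−2 = 34
LF_Task 3 = min(LS_Task 5=35, LS_Task 7=23) = 23; LS_Task 3 = 23−12 = 11
LF_Task 2 = min(LS_Task 5=35, LS_Task 6=43, LS_Task 7=23) = 23; LS_Task 2 = 23−8 = 15
LF_Task 1 = min(LS_Task 2=15, LS_Task 3=11, LS_Task 4=34, LS_Task 6=43) = 11; LS_Task 1 = 11−11 = 0
Slack_Task 6 = LS_Task 6 − ES_Task 6 = 43 − 19 = 24

24 days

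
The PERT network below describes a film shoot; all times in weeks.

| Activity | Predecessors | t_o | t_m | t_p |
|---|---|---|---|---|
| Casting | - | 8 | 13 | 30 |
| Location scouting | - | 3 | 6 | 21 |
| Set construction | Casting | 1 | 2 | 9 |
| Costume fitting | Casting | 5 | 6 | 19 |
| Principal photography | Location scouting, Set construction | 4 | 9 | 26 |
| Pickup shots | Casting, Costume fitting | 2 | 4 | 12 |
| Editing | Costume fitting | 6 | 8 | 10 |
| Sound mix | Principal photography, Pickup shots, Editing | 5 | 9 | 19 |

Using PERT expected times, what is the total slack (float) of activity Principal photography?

2 weeks

te_Casting = (8 + 4·13 + 30)/6 = 90/6 = 15
te_Location scouting = (3 + 4·6 + 21)/6 = 48/6 = 8
te_Set construction = (1 + 4·2 + 9)/6 = 18/6 = 3
te_Costume fitting = (5 + 4·6 + 19)/6 = 48/6 = 8
te_Principal photography = (4 + 4·9 + 26)/6 = 66/6 = 11
te_Pickup shots = (2 + 4·4 + 12)/6 = 30/6 = 5
te_Editing = (6 + 4·8 + 10)/6 = 48/6 = 8
te_Sound mix = (5 + 4·9 + 19)/6 = 60/6 = 10

Forward pass:
ES_Casting = 0; EF_Casting = 15
ES_Location scouting = 0; EF_Location scouting = 8
ES_Set construction = 15; EF_Set construction = 15+3 = 18
ES_Costume fitting = 15; EF_Costume fitting = 15+8 = 23
ES_Principal photography = max(EF_Location scouting=8, EF_Set construction=18) = 18; EF_Principal photography = 18+11 = 29
ES_Pickup shots = max(EF_Casting=15, EF_Costume fitting=23) = 23; EF_Pickup shots = 23+5 = 28
ES_Editing = 23; EF_Editing = 23+8 = 31
ES_Sound mix = max(EF_Principal photography=29, EF_Pickup shots=28, EF_Editing=31) = 31; EF_Sound mix = 31+10 = 41
Expected project duration μ = 41 weeks. Critical path: Casting → Costume fitting → Editing → Sound mix.

Backward pass:
LF_Sound mix = 41; LS_Sound mix = 41−10 = 31
LF_Editing = LS_Sound mix = 31; LS_Editing = 31−8 = 23
LF_Pickup shots = LS_Sound mix = 31; LS_Pickup shots = 31−5 = 26
LF_Principal photography = LS_Sound mix = 31; LS_Principal photography = 31−11 = 20
LF_Costume fitting = min(LS_Pickup shots=26, LS_Editing=23) = 23; LS_Costume fitting = 23−8 = 15
LF_Set construction = LS_Principal photography = 20; LS_Set construction = 20−3 = 17
LF_Location scouting = LS_Principal photography = 20; LS_Location scouting = 20−8 = 12
LF_Casting = min(LS_Set construction=17, LS_Costume fitting=15, LS_Pickup shots=26) = 15; LS_Casting = 15−15 = 0
Slack_Principal photography = LS_Principal photography − ES_Principal photography = 20 − 18 = 2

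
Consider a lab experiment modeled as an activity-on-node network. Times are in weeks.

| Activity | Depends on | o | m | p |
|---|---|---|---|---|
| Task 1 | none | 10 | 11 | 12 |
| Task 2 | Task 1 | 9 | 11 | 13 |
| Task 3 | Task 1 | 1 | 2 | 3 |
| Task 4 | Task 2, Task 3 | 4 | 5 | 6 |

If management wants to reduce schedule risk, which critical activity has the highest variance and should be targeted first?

te_Task 1 = (10 + 4·11 + 12)/6 = 66/6 = 11; σ²_Task 1 = ((12−10)/6)² = 0.111
te_Task 2 = (9 + 4·11 + 13)/6 = 66/6 = 11; σ²_Task 2 = ((13−9)/6)² = 0.444
te_Task 3 = (1 + 4·2 + 3)/6 = 12/6 = 2; σ²_Task 3 = ((3−1)/6)² = 0.111
te_Task 4 = (4 + 4·5 + 6)/6 = 30/6 = 5; σ²_Task 4 = ((6−4)/6)² = 0.111

Forward pass:
ES_Task 1 = 0; EF_Task 1 = 11
ES_Task 2 = 11; EF_Task 2 = 11+11 = 22
ES_Task 3 = 11; EF_Task 3 = 11+2 = 13
ES_Task 4 = max(EF_Task 2=22, EF_Task 3=13) = 22; EF_Task 4 = 22+5 = 27
Expected project duration μ = 27 weeks. Critical path: Task 1 → Task 2 → Task 4.

Variances on critical path: σ²_Task 1=0.111, σ²_Task 2=0.444, σ²_Task 4=0.111.
Largest is σ²_Task 2 = 0.444.

Task 2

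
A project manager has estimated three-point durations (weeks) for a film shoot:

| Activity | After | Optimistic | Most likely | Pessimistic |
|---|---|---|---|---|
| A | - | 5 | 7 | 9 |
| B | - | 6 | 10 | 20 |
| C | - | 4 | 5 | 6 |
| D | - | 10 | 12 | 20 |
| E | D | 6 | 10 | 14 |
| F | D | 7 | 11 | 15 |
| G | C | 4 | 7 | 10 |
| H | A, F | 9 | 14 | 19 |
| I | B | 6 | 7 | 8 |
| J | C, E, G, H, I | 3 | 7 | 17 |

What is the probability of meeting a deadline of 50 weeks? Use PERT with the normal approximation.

0.868

te_A = (5 + 4·7 + 9)/6 = 42/6 = 7; σ²_A = ((9−5)/6)² = 0.444
te_B = (6 + 4·10 + 20)/6 = 66/6 = 11; σ²_B = ((20−6)/6)² = 5.444
te_C = (4 + 4·5 + 6)/6 = 30/6 = 5; σ²_C = ((6−4)/6)² = 0.111
te_D = (10 + 4·12 + 20)/6 = 78/6 = 13; σ²_D = ((20−10)/6)² = 2.778
te_E = (6 + 4·10 + 14)/6 = 60/6 = 10; σ²_E = ((14−6)/6)² = 1.778
te_F = (7 + 4·11 + 15)/6 = 66/6 = 11; σ²_F = ((15−7)/6)² = 1.778
te_G = (4 + 4·7 + 10)/6 = 42/6 = 7; σ²_G = ((10−4)/6)² = 1.000
te_H = (9 + 4·14 + 19)/6 = 84/6 = 14; σ²_H = ((19−9)/6)² = 2.778
te_I = (6 + 4·7 + 8)/6 = 42/6 = 7; σ²_I = ((8−6)/6)² = 0.111
te_J = (3 + 4·7 + 17)/6 = 48/6 = 8; σ²_J = ((17−3)/6)² = 5.444

Forward pass:
ES_A = 0; EF_A = 7
ES_B = 0; EF_B = 11
ES_C = 0; EF_C = 5
ES_D = 0; EF_D = 13
ES_E = 13; EF_E = 13+10 = 23
ES_F = 13; EF_F = 13+11 = 24
ES_G = 5; EF_G = 5+7 = 12
ES_H = max(EF_A=7, EF_F=24) = 24; EF_H = 24+14 = 38
ES_I = 11; EF_I = 11+7 = 18
ES_J = max(EF_C=5, EF_E=23, EF_G=12, EF_H=38, EF_I=18) = 38; EF_J = 38+8 = 46
Expected project duration μ = 46 weeks. Critical path: D → F → H → J.

Variance along critical path = 2.778 + 1.778 + 2.778 + 5.444 = 12.778; σ = √12.778 = 3.575 weeks.
Z = (50 − 46) / 3.575 = 1.119
P(T ≤ 50) = Φ(1.119) ≈ 0.868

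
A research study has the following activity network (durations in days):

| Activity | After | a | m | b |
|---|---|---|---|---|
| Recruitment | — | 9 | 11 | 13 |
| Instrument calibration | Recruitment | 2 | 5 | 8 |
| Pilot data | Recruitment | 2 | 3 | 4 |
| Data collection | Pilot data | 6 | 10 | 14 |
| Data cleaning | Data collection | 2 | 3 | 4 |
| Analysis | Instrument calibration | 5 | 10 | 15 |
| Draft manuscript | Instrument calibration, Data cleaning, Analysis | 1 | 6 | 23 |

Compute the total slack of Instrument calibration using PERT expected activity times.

1 days

te_Recruitment = (9 + 4·11 + 13)/6 = 66/6 = 11
te_Instrument calibration = (2 + 4·5 + 8)/6 = 30/6 = 5
te_Pilot data = (2 + 4·3 + 4)/6 = 18/6 = 3
te_Data collection = (6 + 4·10 + 14)/6 = 60/6 = 10
te_Data cleaning = (2 + 4·3 + 4)/6 = 18/6 = 3
te_Analysis = (5 + 4·10 + 15)/6 = 60/6 = 10
te_Draft manuscript = (1 + 4·6 + 23)/6 = 48/6 = 8

Forward pass:
ES_Recruitment = 0; EF_Recruitment = 11
ES_Instrument calibration = 11; EF_Instrument calibration = 11+5 = 16
ES_Pilot data = 11; EF_Pilot data = 11+3 = 14
ES_Data collection = 14; EF_Data collection = 14+10 = 24
ES_Data cleaning = 24; EF_Data cleaning = 24+3 = 27
ES_Analysis = 16; EF_Analysis = 16+10 = 26
ES_Draft manuscript = max(EF_Instrument calibration=16, EF_Data cleaning=27, EF_Analysis=26) = 27; EF_Draft manuscript = 27+8 = 35
Expected project duration μ = 35 days. Critical path: Recruitment → Pilot data → Data collection → Data cleaning → Draft manuscript.

Backward pass:
LF_Draft manuscript = 35; LS_Draft manuscript = 35−8 = 27
LF_Analysis = LS_Draft manuscript = 27; LS_Analysis = 27−10 = 17
LF_Data cleaning = LS_Draft manuscript = 27; LS_Data cleaning = 27−3 = 24
LF_Data collection = LS_Data cleaning = 24; LS_Data collection = 24−10 = 14
LF_Pilot data = LS_Data collection = 14; LS_Pilot data = 14−3 = 11
LF_Instrument calibration = min(LS_Analysis=17, LS_Draft manuscript=27) = 17; LS_Instrument calibration = 17−5 = 12
LF_Recruitment = min(LS_Instrument calibration=12, LS_Pilot data=11) = 11; LS_Recruitment = 11−11 = 0
Slack_Instrument calibration = LS_Instrument calibration − ES_Instrument calibration = 12 − 11 = 1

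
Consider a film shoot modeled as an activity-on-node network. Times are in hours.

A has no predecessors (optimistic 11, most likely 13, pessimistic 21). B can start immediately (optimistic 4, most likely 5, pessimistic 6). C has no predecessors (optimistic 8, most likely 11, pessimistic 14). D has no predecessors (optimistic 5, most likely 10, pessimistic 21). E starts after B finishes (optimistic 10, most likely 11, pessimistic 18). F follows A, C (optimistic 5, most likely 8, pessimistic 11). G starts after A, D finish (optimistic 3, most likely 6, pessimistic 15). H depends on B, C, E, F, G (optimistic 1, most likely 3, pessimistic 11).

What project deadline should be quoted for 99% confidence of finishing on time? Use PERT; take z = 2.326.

32.0 hours

te_A = (11 + 4·13 + 21)/6 = 84/6 = 14; σ²_A = ((21−11)/6)² = 2.778
te_B = (4 + 4·5 + 6)/6 = 30/6 = 5; σ²_B = ((6−4)/6)² = 0.111
te_C = (8 + 4·11 + 14)/6 = 66/6 = 11; σ²_C = ((14−8)/6)² = 1.000
te_D = (5 + 4·10 + 21)/6 = 66/6 = 11; σ²_D = ((21−5)/6)² = 7.111
te_E = (10 + 4·11 + 18)/6 = 72/6 = 12; σ²_E = ((18−10)/6)² = 1.778
te_F = (5 + 4·8 + 11)/6 = 48/6 = 8; σ²_F = ((11−5)/6)² = 1.000
te_G = (3 + 4·6 + 15)/6 = 42/6 = 7; σ²_G = ((15−3)/6)² = 4.000
te_H = (1 + 4·3 + 11)/6 = 24/6 = 4; σ²_H = ((11−1)/6)² = 2.778

Forward pass:
ES_A = 0; EF_A = 14
ES_B = 0; EF_B = 5
ES_C = 0; EF_C = 11
ES_D = 0; EF_D = 11
ES_E = 5; EF_E = 5+12 = 17
ES_F = max(EF_A=14, EF_C=11) = 14; EF_F = 14+8 = 22
ES_G = max(EF_A=14, EF_D=11) = 14; EF_G = 14+7 = 21
ES_H = max(EF_B=5, EF_C=11, EF_E=17, EF_F=22, EF_G=21) = 22; EF_H = 22+4 = 26
Expected project duration μ = 26 hours. Critical path: A → F → H.

Variance along critical path = 2.778 + 1.000 + 2.778 = 6.556; σ = 2.560 hours.
D = μ + z·σ = 26 + 2.326·2.560 = 32.0 hours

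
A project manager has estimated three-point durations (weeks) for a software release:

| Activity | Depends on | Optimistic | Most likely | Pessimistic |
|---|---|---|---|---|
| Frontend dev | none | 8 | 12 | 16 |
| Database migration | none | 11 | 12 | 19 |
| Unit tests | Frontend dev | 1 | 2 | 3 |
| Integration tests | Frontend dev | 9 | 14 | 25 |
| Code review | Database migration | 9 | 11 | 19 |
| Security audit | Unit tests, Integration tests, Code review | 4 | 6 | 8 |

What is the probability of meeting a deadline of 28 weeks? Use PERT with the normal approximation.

0.051

te_Frontend dev = (8 + 4·12 + 16)/6 = 72/6 = 12; σ²_Frontend dev = ((16−8)/6)² = 1.778
te_Database migration = (11 + 4·12 + 19)/6 = 78/6 = 13; σ²_Database migration = ((19−11)/6)² = 1.778
te_Unit tests = (1 + 4·2 + 3)/6 = 12/6 = 2; σ²_Unit tests = ((3−1)/6)² = 0.111
te_Integration tests = (9 + 4·14 + 25)/6 = 90/6 = 15; σ²_Integration tests = ((25−9)/6)² = 7.111
te_Code review = (9 + 4·11 + 19)/6 = 72/6 = 12; σ²_Code review = ((19−9)/6)² = 2.778
te_Security audit = (4 + 4·6 + 8)/6 = 36/6 = 6; σ²_Security audit = ((8−4)/6)² = 0.444

Forward pass:
ES_Frontend dev = 0; EF_Frontend dev = 12
ES_Database migration = 0; EF_Database migration = 13
ES_Unit tests = 12; EF_Unit tests = 12+2 = 14
ES_Integration tests = 12; EF_Integration tests = 12+15 = 27
ES_Code review = 13; EF_Code review = 13+12 = 25
ES_Security audit = max(EF_Unit tests=14, EF_Integration tests=27, EF_Code review=25) = 27; EF_Security audit = 27+6 = 33
Expected project duration μ = 33 weeks. Critical path: Frontend dev → Integration tests → Security audit.

Variance along critical path = 1.778 + 7.111 + 0.444 = 9.333; σ = √9.333 = 3.055 weeks.
Z = (28 − 33) / 3.055 = -1.637
P(T ≤ 28) = Φ(-1.637) ≈ 0.051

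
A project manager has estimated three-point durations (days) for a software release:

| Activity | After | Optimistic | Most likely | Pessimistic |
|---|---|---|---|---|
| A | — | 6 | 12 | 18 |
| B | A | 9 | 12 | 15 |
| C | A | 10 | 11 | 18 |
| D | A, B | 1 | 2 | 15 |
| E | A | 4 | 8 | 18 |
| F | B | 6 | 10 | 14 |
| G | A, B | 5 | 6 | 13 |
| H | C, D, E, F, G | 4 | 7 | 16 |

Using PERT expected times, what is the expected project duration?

42 days

te_A = (6 + 4·12 + 18)/6 = 72/6 = 12
te_B = (9 + 4·12 + 15)/6 = 72/6 = 12
te_C = (10 + 4·11 + 18)/6 = 72/6 = 12
te_D = (1 + 4·2 + 15)/6 = 24/6 = 4
te_E = (4 + 4·8 + 18)/6 = 54/6 = 9
te_F = (6 + 4·10 + 14)/6 = 60/6 = 10
te_G = (5 + 4·6 + 13)/6 = 42/6 = 7
te_H = (4 + 4·7 + 16)/6 = 48/6 = 8

Forward pass:
ES_A = 0; EF_A = 12
ES_B = 12; EF_B = 12+12 = 24
ES_C = 12; EF_C = 12+12 = 24
ES_D = max(EF_A=12, EF_B=24) = 24; EF_D = 24+4 = 28
ES_E = 12; EF_E = 12+9 = 21
ES_F = 24; EF_F = 24+10 = 34
ES_G = max(EF_A=12, EF_B=24) = 24; EF_G = 24+7 = 31
ES_H = max(EF_C=24, EF_D=28, EF_E=21, EF_F=34, EF_G=31) = 34; EF_H = 34+8 = 42
Expected project duration μ = 42 days. Critical path: A → B → F → H.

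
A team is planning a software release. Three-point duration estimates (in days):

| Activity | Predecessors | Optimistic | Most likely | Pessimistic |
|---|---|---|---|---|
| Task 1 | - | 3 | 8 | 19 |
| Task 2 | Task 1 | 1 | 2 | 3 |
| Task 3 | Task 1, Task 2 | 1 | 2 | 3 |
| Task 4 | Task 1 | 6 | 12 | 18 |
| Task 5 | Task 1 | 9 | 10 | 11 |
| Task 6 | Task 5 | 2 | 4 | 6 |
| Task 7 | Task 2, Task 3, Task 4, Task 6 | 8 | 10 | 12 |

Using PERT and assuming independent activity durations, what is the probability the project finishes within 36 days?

0.854

te_Task 1 = (3 + 4·8 + 19)/6 = 54/6 = 9; σ²_Task 1 = ((19−3)/6)² = 7.111
te_Task 2 = (1 + 4·2 + 3)/6 = 12/6 = 2; σ²_Task 2 = ((3−1)/6)² = 0.111
te_Task 3 = (1 + 4·2 + 3)/6 = 12/6 = 2; σ²_Task 3 = ((3−1)/6)² = 0.111
te_Task 4 = (6 + 4·12 + 18)/6 = 72/6 = 12; σ²_Task 4 = ((18−6)/6)² = 4.000
te_Task 5 = (9 + 4·10 + 11)/6 = 60/6 = 10; σ²_Task 5 = ((11−9)/6)² = 0.111
te_Task 6 = (2 + 4·4 + 6)/6 = 24/6 = 4; σ²_Task 6 = ((6−2)/6)² = 0.444
te_Task 7 = (8 + 4·10 + 12)/6 = 60/6 = 10; σ²_Task 7 = ((12−8)/6)² = 0.444

Forward pass:
ES_Task 1 = 0; EF_Task 1 = 9
ES_Task 2 = 9; EF_Task 2 = 9+2 = 11
ES_Task 3 = max(EF_Task 1=9, EF_Task 2=11) = 11; EF_Task 3 = 11+2 = 13
ES_Task 4 = 9; EF_Task 4 = 9+12 = 21
ES_Task 5 = 9; EF_Task 5 = 9+10 = 19
ES_Task 6 = 19; EF_Task 6 = 19+4 = 23
ES_Task 7 = max(EF_Task 2=11, EF_Task 3=13, EF_Task 4=21, EF_Task 6=23) = 23; EF_Task 7 = 23+10 = 33
Expected project duration μ = 33 days. Critical path: Task 1 → Task 5 → Task 6 → Task 7.

Variance along critical path = 7.111 + 0.111 + 0.444 + 0.444 = 8.111; σ = √8.111 = 2.848 days.
Z = (36 − 33) / 2.848 = 1.053
P(T ≤ 36) = Φ(1.053) ≈ 0.854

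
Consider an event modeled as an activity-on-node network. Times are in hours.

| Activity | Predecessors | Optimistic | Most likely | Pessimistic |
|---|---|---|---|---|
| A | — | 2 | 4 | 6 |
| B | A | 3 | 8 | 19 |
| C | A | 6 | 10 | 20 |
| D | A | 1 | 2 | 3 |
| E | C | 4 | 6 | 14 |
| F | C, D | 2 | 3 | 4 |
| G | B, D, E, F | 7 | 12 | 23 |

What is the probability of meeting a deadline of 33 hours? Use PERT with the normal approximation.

0.307

te_A = (2 + 4·4 + 6)/6 = 24/6 = 4; σ²_A = ((6−2)/6)² = 0.444
te_B = (3 + 4·8 + 19)/6 = 54/6 = 9; σ²_B = ((19−3)/6)² = 7.111
te_C = (6 + 4·10 + 20)/6 = 66/6 = 11; σ²_C = ((20−6)/6)² = 5.444
te_D = (1 + 4·2 + 3)/6 = 12/6 = 2; σ²_D = ((3−1)/6)² = 0.111
te_E = (4 + 4·6 + 14)/6 = 42/6 = 7; σ²_E = ((14−4)/6)² = 2.778
te_F = (2 + 4·3 + 4)/6 = 18/6 = 3; σ²_F = ((4−2)/6)² = 0.111
te_G = (7 + 4·12 + 23)/6 = 78/6 = 13; σ²_G = ((23−7)/6)² = 7.111

Forward pass:
ES_A = 0; EF_A = 4
ES_B = 4; EF_B = 4+9 = 13
ES_C = 4; EF_C = 4+11 = 15
ES_D = 4; EF_D = 4+2 = 6
ES_E = 15; EF_E = 15+7 = 22
ES_F = max(EF_C=15, EF_D=6) = 15; EF_F = 15+3 = 18
ES_G = max(EF_B=13, EF_D=6, EF_E=22, EF_F=18) = 22; EF_G = 22+13 = 35
Expected project duration μ = 35 hours. Critical path: A → C → E → G.

Variance along critical path = 0.444 + 5.444 + 2.778 + 7.111 = 15.778; σ = √15.778 = 3.972 hours.
Z = (33 − 35) / 3.972 = -0.504
P(T ≤ 33) = Φ(-0.504) ≈ 0.307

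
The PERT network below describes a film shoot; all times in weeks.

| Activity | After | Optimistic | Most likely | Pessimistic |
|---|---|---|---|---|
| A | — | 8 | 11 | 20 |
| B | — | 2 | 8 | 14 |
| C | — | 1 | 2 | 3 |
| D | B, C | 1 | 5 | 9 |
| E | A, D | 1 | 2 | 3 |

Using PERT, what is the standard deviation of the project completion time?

te_A = (8 + 4·11 + 20)/6 = 72/6 = 12; σ²_A = ((20−8)/6)² = 4.000
te_B = (2 + 4·8 + 14)/6 = 48/6 = 8; σ²_B = ((14−2)/6)² = 4.000
te_C = (1 + 4·2 + 3)/6 = 12/6 = 2; σ²_C = ((3−1)/6)² = 0.111
te_D = (1 + 4·5 + 9)/6 = 30/6 = 5; σ²_D = ((9−1)/6)² = 1.778
te_E = (1 + 4·2 + 3)/6 = 12/6 = 2; σ²_E = ((3−1)/6)² = 0.111

Forward pass:
ES_A = 0; EF_A = 12
ES_B = 0; EF_B = 8
ES_C = 0; EF_C = 2
ES_D = max(EF_B=8, EF_C=2) = 8; EF_D = 8+5 = 13
ES_E = max(EF_A=12, EF_D=13) = 13; EF_E = 13+2 = 15
Expected project duration μ = 15 weeks. Critical path: B → D → E.

Variance along critical path = 4.000 + 1.778 + 0.111 = 5.889
σ = √5.889 = 2.427 weeks

2.43 weeks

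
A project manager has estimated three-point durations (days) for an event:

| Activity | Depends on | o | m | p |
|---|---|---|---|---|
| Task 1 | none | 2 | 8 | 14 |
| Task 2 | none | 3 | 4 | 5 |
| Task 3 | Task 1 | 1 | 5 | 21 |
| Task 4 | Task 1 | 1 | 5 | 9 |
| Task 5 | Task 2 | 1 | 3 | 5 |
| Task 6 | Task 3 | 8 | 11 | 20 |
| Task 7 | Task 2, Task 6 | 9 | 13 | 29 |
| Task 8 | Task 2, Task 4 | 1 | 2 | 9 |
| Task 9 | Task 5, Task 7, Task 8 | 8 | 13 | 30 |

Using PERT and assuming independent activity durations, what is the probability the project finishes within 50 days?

0.145

te_Task 1 = (2 + 4·8 + 14)/6 = 48/6 = 8; σ²_Task 1 = ((14−2)/6)² = 4.000
te_Task 2 = (3 + 4·4 + 5)/6 = 24/6 = 4; σ²_Task 2 = ((5−3)/6)² = 0.111
te_Task 3 = (1 + 4·5 + 21)/6 = 42/6 = 7; σ²_Task 3 = ((21−1)/6)² = 11.111
te_Task 4 = (1 + 4·5 + 9)/6 = 30/6 = 5; σ²_Task 4 = ((9−1)/6)² = 1.778
te_Task 5 = (1 + 4·3 + 5)/6 = 18/6 = 3; σ²_Task 5 = ((5−1)/6)² = 0.444
te_Task 6 = (8 + 4·11 + 20)/6 = 72/6 = 12; σ²_Task 6 = ((20−8)/6)² = 4.000
te_Task 7 = (9 + 4·13 + 29)/6 = 90/6 = 15; σ²_Task 7 = ((29−9)/6)² = 11.111
te_Task 8 = (1 + 4·2 + 9)/6 = 18/6 = 3; σ²_Task 8 = ((9−1)/6)² = 1.778
te_Task 9 = (8 + 4·13 + 30)/6 = 90/6 = 15; σ²_Task 9 = ((30−8)/6)² = 13.444

Forward pass:
ES_Task 1 = 0; EF_Task 1 = 8
ES_Task 2 = 0; EF_Task 2 = 4
ES_Task 3 = 8; EF_Task 3 = 8+7 = 15
ES_Task 4 = 8; EF_Task 4 = 8+5 = 13
ES_Task 5 = 4; EF_Task 5 = 4+3 = 7
ES_Task 6 = 15; EF_Task 6 = 15+12 = 27
ES_Task 7 = max(EF_Task 2=4, EF_Task 6=27) = 27; EF_Task 7 = 27+15 = 42
ES_Task 8 = max(EF_Task 2=4, EF_Task 4=13) = 13; EF_Task 8 = 13+3 = 16
ES_Task 9 = max(EF_Task 5=7, EF_Task 7=42, EF_Task 8=16) = 42; EF_Task 9 = 42+15 = 57
Expected project duration μ = 57 days. Critical path: Task 1 → Task 3 → Task 6 → Task 7 → Task 9.

Variance along critical path = 4.000 + 11.111 + 4.000 + 11.111 + 13.444 = 43.667; σ = √43.667 = 6.608 days.
Z = (50 − 57) / 6.608 = -1.059
P(T ≤ 50) = Φ(-1.059) ≈ 0.145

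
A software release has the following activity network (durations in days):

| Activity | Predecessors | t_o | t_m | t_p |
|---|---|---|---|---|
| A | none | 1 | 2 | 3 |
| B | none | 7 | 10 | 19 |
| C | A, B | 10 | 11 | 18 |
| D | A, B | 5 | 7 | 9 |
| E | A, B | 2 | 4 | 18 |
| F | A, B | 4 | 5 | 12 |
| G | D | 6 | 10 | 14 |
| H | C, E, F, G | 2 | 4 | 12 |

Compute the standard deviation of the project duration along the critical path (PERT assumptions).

3.00 days

te_A = (1 + 4·2 + 3)/6 = 12/6 = 2; σ²_A = ((3−1)/6)² = 0.111
te_B = (7 + 4·10 + 19)/6 = 66/6 = 11; σ²_B = ((19−7)/6)² = 4.000
te_C = (10 + 4·11 + 18)/6 = 72/6 = 12; σ²_C = ((18−10)/6)² = 1.778
te_D = (5 + 4·7 + 9)/6 = 42/6 = 7; σ²_D = ((9−5)/6)² = 0.444
te_E = (2 + 4·4 + 18)/6 = 36/6 = 6; σ²_E = ((18−2)/6)² = 7.111
te_F = (4 + 4·5 + 12)/6 = 36/6 = 6; σ²_F = ((12−4)/6)² = 1.778
te_G = (6 + 4·10 + 14)/6 = 60/6 = 10; σ²_G = ((14−6)/6)² = 1.778
te_H = (2 + 4·4 + 12)/6 = 30/6 = 5; σ²_H = ((12−2)/6)² = 2.778

Forward pass:
ES_A = 0; EF_A = 2
ES_B = 0; EF_B = 11
ES_C = max(EF_A=2, EF_B=11) = 11; EF_C = 11+12 = 23
ES_D = max(EF_A=2, EF_B=11) = 11; EF_D = 11+7 = 18
ES_E = max(EF_A=2, EF_B=11) = 11; EF_E = 11+6 = 17
ES_F = max(EF_A=2, EF_B=11) = 11; EF_F = 11+6 = 17
ES_G = 18; EF_G = 18+10 = 28
ES_H = max(EF_C=23, EF_E=17, EF_F=17, EF_G=28) = 28; EF_H = 28+5 = 33
Expected project duration μ = 33 days. Critical path: B → D → G → H.

Variance along critical path = 4.000 + 0.444 + 1.778 + 2.778 = 9.000
σ = √9.000 = 3.000 days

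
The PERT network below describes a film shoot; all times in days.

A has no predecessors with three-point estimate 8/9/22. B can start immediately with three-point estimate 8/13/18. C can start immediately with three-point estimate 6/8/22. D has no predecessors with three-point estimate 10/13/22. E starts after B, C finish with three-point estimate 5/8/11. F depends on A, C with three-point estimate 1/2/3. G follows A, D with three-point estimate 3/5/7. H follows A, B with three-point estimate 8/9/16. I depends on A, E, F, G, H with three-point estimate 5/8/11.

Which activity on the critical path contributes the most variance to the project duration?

B

te_A = (8 + 4·9 + 22)/6 = 66/6 = 11; σ²_A = ((22−8)/6)² = 5.444
te_B = (8 + 4·13 + 18)/6 = 78/6 = 13; σ²_B = ((18−8)/6)² = 2.778
te_C = (6 + 4·8 + 22)/6 = 60/6 = 10; σ²_C = ((22−6)/6)² = 7.111
te_D = (10 + 4·13 + 22)/6 = 84/6 = 14; σ²_D = ((22−10)/6)² = 4.000
te_E = (5 + 4·8 + 11)/6 = 48/6 = 8; σ²_E = ((11−5)/6)² = 1.000
te_F = (1 + 4·2 + 3)/6 = 12/6 = 2; σ²_F = ((3−1)/6)² = 0.111
te_G = (3 + 4·5 + 7)/6 = 30/6 = 5; σ²_G = ((7−3)/6)² = 0.444
te_H = (8 + 4·9 + 16)/6 = 60/6 = 10; σ²_H = ((16−8)/6)² = 1.778
te_I = (5 + 4·8 + 11)/6 = 48/6 = 8; σ²_I = ((11−5)/6)² = 1.000

Forward pass:
ES_A = 0; EF_A = 11
ES_B = 0; EF_B = 13
ES_C = 0; EF_C = 10
ES_D = 0; EF_D = 14
ES_E = max(EF_B=13, EF_C=10) = 13; EF_E = 13+8 = 21
ES_F = max(EF_A=11, EF_C=10) = 11; EF_F = 11+2 = 13
ES_G = max(EF_A=11, EF_D=14) = 14; EF_G = 14+5 = 19
ES_H = max(EF_A=11, EF_B=13) = 13; EF_H = 13+10 = 23
ES_I = max(EF_A=11, EF_E=21, EF_F=13, EF_G=19, EF_H=23) = 23; EF_I = 23+8 = 31
Expected project duration μ = 31 days. Critical path: B → H → I.

Variances on critical path: σ²_B=2.778, σ²_H=1.778, σ²_I=1.000.
Largest is σ²_B = 2.778.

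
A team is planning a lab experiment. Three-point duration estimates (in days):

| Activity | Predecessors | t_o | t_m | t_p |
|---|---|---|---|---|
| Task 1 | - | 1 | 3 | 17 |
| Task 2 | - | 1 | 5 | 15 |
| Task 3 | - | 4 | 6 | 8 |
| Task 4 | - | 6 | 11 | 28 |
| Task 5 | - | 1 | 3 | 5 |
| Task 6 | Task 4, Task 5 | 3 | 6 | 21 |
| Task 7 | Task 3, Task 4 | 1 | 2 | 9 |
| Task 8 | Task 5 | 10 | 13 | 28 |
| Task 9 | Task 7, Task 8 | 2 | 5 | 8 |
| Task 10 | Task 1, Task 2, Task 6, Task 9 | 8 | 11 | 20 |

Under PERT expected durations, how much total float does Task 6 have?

te_Task 1 = (1 + 4·3 + 17)/6 = 30/6 = 5
te_Task 2 = (1 + 4·5 + 15)/6 = 36/6 = 6
te_Task 3 = (4 + 4·6 + 8)/6 = 36/6 = 6
te_Task 4 = (6 + 4·11 + 28)/6 = 78/6 = 13
te_Task 5 = (1 + 4·3 + 5)/6 = 18/6 = 3
te_Task 6 = (3 + 4·6 + 21)/6 = 48/6 = 8
te_Task 7 = (1 + 4·2 + 9)/6 = 18/6 = 3
te_Task 8 = (10 + 4·13 + 28)/6 = 90/6 = 15
te_Task 9 = (2 + 4·5 + 8)/6 = 30/6 = 5
te_Task 10 = (8 + 4·11 + 20)/6 = 72/6 = 12

Forward pass:
ES_Task 1 = 0; EF_Task 1 = 5
ES_Task 2 = 0; EF_Task 2 = 6
ES_Task 3 = 0; EF_Task 3 = 6
ES_Task 4 = 0; EF_Task 4 = 13
ES_Task 5 = 0; EF_Task 5 = 3
ES_Task 6 = max(EF_Task 4=13, EF_Task 5=3) = 13; EF_Task 6 = 13+8 = 21
ES_Task 7 = max(EF_Task 3=6, EF_Task 4=13) = 13; EF_Task 7 = 13+3 = 16
ES_Task 8 = 3; EF_Task 8 = 3+15 = 18
ES_Task 9 = max(EF_Task 7=16, EF_Task 8=18) = 18; EF_Task 9 = 18+5 = 23
ES_Task 10 = max(EF_Task 1=5, EF_Task 2=6, EF_Task 6=21, EF_Task 9=23) = 23; EF_Task 10 = 23+12 = 35
Expected project duration μ = 35 days. Critical path: Task 5 → Task 8 → Task 9 → Task 10.

Backward pass:
LF_Task 10 = 35; LS_Task 10 = 35−12 = 23
LF_Task 9 = LS_Task 10 = 23; LS_Task 9 = 23−5 = 18
LF_Task 8 = LS_Task 9 = 18; LS_Task 8 = 18−15 = 3
LF_Task 7 = LS_Task 9 = 18; LS_Task 7 = 18−3 = 15
LF_Task 6 = LS_Task 10 = 23; LS_Task 6 = 23−8 = 15
LF_Task 5 = min(LS_Task 6=15, LS_Task 8=3) = 3; LS_Task 5 = 3−3 = 0
LF_Task 4 = min(LS_Task 6=15, LS_Task 7=15) = 15; LS_Task 4 = 15−13 = 2
LF_Task 3 = LS_Task 7 = 15; LS_Task 3 = 15−6 = 9
LF_Task 2 = LS_Task 10 = 23; LS_Task 2 = 23−6 = 17
LF_Task 1 = LS_Task 10 = 23; LS_Task 1 = 23−5 = 18
Slack_Task 6 = LS_Task 6 − ES_Task 6 = 15 − 13 = 2

2 days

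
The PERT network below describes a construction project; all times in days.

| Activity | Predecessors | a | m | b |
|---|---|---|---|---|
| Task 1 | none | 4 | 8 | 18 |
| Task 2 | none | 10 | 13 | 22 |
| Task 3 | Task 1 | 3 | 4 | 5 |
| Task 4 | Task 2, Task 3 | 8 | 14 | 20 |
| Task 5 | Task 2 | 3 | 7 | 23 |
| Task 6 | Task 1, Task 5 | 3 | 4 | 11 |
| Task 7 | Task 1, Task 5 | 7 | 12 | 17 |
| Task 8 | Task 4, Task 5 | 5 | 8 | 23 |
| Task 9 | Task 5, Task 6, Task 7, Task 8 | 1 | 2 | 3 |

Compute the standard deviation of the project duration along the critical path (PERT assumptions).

te_Task 1 = (4 + 4·8 + 18)/6 = 54/6 = 9; σ²_Task 1 = ((18−4)/6)² = 5.444
te_Task 2 = (10 + 4·13 + 22)/6 = 84/6 = 14; σ²_Task 2 = ((22−10)/6)² = 4.000
te_Task 3 = (3 + 4·4 + 5)/6 = 24/6 = 4; σ²_Task 3 = ((5−3)/6)² = 0.111
te_Task 4 = (8 + 4·14 + 20)/6 = 84/6 = 14; σ²_Task 4 = ((20−8)/6)² = 4.000
te_Task 5 = (3 + 4·7 + 23)/6 = 54/6 = 9; σ²_Task 5 = ((23−3)/6)² = 11.111
te_Task 6 = (3 + 4·4 + 11)/6 = 30/6 = 5; σ²_Task 6 = ((11−3)/6)² = 1.778
te_Task 7 = (7 + 4·12 + 17)/6 = 72/6 = 12; σ²_Task 7 = ((17−7)/6)² = 2.778
te_Task 8 = (5 + 4·8 + 23)/6 = 60/6 = 10; σ²_Task 8 = ((23−5)/6)² = 9.000
te_Task 9 = (1 + 4·2 + 3)/6 = 12/6 = 2; σ²_Task 9 = ((3−1)/6)² = 0.111

Forward pass:
ES_Task 1 = 0; EF_Task 1 = 9
ES_Task 2 = 0; EF_Task 2 = 14
ES_Task 3 = 9; EF_Task 3 = 9+4 = 13
ES_Task 4 = max(EF_Task 2=14, EF_Task 3=13) = 14; EF_Task 4 = 14+14 = 28
ES_Task 5 = 14; EF_Task 5 = 14+9 = 23
ES_Task 6 = max(EF_Task 1=9, EF_Task 5=23) = 23; EF_Task 6 = 23+5 = 28
ES_Task 7 = max(EF_Task 1=9, EF_Task 5=23) = 23; EF_Task 7 = 23+12 = 35
ES_Task 8 = max(EF_Task 4=28, EF_Task 5=23) = 28; EF_Task 8 = 28+10 = 38
ES_Task 9 = max(EF_Task 5=23, EF_Task 6=28, EF_Task 7=35, EF_Task 8=38) = 38; EF_Task 9 = 38+2 = 40
Expected project duration μ = 40 days. Critical path: Task 2 → Task 4 → Task 8 → Task 9.

Variance along critical path = 4.000 + 4.000 + 9.000 + 0.111 = 17.111
σ = √17.111 = 4.137 days

4.14 days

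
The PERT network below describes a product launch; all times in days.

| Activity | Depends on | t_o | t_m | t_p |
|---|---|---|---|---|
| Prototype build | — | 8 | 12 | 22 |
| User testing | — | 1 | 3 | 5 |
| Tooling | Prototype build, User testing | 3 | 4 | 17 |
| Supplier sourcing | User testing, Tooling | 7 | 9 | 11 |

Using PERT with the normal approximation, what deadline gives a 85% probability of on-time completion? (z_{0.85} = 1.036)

te_Prototype build = (8 + 4·12 + 22)/6 = 78/6 = 13; σ²_Prototype build = ((22−8)/6)² = 5.444
te_User testing = (1 + 4·3 + 5)/6 = 18/6 = 3; σ²_User testing = ((5−1)/6)² = 0.444
te_Tooling = (3 + 4·4 + 17)/6 = 36/6 = 6; σ²_Tooling = ((17−3)/6)² = 5.444
te_Supplier sourcing = (7 + 4·9 + 11)/6 = 54/6 = 9; σ²_Supplier sourcing = ((11−7)/6)² = 0.444

Forward pass:
ES_Prototype build = 0; EF_Prototype build = 13
ES_User testing = 0; EF_User testing = 3
ES_Tooling = max(EF_Prototype build=13, EF_User testing=3) = 13; EF_Tooling = 13+6 = 19
ES_Supplier sourcing = max(EF_User testing=3, EF_Tooling=19) = 19; EF_Supplier sourcing = 19+9 = 28
Expected project duration μ = 28 days. Critical path: Prototype build → Tooling → Supplier sourcing.

Variance along critical path = 5.444 + 5.444 + 0.444 = 11.333; σ = 3.367 days.
D = μ + z·σ = 28 + 1.036·3.367 = 31.5 days

31.5 days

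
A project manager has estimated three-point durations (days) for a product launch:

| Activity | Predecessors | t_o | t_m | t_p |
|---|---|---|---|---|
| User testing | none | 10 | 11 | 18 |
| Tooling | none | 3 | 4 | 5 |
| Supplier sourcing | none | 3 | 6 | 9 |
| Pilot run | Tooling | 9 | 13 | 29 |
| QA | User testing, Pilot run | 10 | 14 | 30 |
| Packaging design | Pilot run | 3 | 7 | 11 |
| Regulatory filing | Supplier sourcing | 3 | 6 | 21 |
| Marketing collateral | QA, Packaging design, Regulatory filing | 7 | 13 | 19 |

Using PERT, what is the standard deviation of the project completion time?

te_User testing = (10 + 4·11 + 18)/6 = 72/6 = 12; σ²_User testing = ((18−10)/6)² = 1.778
te_Tooling = (3 + 4·4 + 5)/6 = 24/6 = 4; σ²_Tooling = ((5−3)/6)² = 0.111
te_Supplier sourcing = (3 + 4·6 + 9)/6 = 36/6 = 6; σ²_Supplier sourcing = ((9−3)/6)² = 1.000
te_Pilot run = (9 + 4·13 + 29)/6 = 90/6 = 15; σ²_Pilot run = ((29−9)/6)² = 11.111
te_QA = (10 + 4·14 + 30)/6 = 96/6 = 16; σ²_QA = ((30−10)/6)² = 11.111
te_Packaging design = (3 + 4·7 + 11)/6 = 42/6 = 7; σ²_Packaging design = ((11−3)/6)² = 1.778
te_Regulatory filing = (3 + 4·6 + 21)/6 = 48/6 = 8; σ²_Regulatory filing = ((21−3)/6)² = 9.000
te_Marketing collateral = (7 + 4·13 + 19)/6 = 78/6 = 13; σ²_Marketing collateral = ((19−7)/6)² = 4.000

Forward pass:
ES_User testing = 0; EF_User testing = 12
ES_Tooling = 0; EF_Tooling = 4
ES_Supplier sourcing = 0; EF_Supplier sourcing = 6
ES_Pilot run = 4; EF_Pilot run = 4+15 = 19
ES_QA = max(EF_User testing=12, EF_Pilot run=19) = 19; EF_QA = 19+16 = 35
ES_Packaging design = 19; EF_Packaging design = 19+7 = 26
ES_Regulatory filing = 6; EF_Regulatory filing = 6+8 = 14
ES_Marketing collateral = max(EF_QA=35, EF_Packaging design=26, EF_Regulatory filing=14) = 35; EF_Marketing collateral = 35+13 = 48
Expected project duration μ = 48 days. Critical path: Tooling → Pilot run → QA → Marketing collateral.

Variance along critical path = 0.111 + 11.111 + 11.111 + 4.000 = 26.333
σ = √26.333 = 5.132 days

5.13 days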